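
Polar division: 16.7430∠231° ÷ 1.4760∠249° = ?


r = 16.7430 / 1.4760 = 11.3435
theta = 231° - 249° = -18° = 342° (mod 360)

11.3435 cis(342°)


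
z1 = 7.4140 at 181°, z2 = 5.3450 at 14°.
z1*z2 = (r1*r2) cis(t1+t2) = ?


r = 7.4140 * 5.3450 = 39.6278
theta = 181° + 14° = 195° = 195° (mod 360)

39.6278 cis(195°)


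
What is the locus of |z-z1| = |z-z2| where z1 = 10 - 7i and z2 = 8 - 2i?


Equal distances means the locus is the perpendicular bisector of z1 and z2.
Midpoint = ((10+8)/2, (-7+(-2))/2) = (9.0000, -4.5000)

Perpendicular bisector through (9.0000, -4.5000)


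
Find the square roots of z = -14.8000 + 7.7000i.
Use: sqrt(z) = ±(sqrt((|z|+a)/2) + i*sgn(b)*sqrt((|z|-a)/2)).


|z| = sqrt(219.04+59.29) = 16.6832
sqrt((|z|+a)/2) = sqrt((16.6832+(-14.8))/2) = sqrt(0.9416) = 0.9704
sqrt((|z|-a)/2) = sqrt((16.6832-(-14.8))/2) = sqrt(15.7416) = 3.9676

±(0.9704 + 3.9676i) i.e. 0.9704 + 3.9676i and -0.9704 - 3.9676i


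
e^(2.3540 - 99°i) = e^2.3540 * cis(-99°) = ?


e^2.3540 = 10.5276
cos(-99°) = -0.156434
sin(-99°) = -0.98769
Real = 10.5276*(-0.156434) = -1.6469
Imag = 10.5276*(-0.98769) = -10.3980

-1.6469 - 10.3980i


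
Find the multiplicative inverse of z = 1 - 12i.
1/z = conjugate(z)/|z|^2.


|z|^2 = 1+144 = 145
1/z = (1 + 12i)/145

1/z = 0.0069 + 0.0828i


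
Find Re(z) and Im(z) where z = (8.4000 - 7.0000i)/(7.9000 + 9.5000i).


Multiply by conjugate: (8.4000 - 7.0000i)(7.9000 - 9.5000i) / (7.9^2 + 9.5^2)
Numerator real = 8.4*7.9 - (7)*9.5 = -0.14
Numerator imag = -7*7.9 - 8.4*9.5 = -135.1
Denominator = 152.66
Re(z) = -0.14/152.66 = -0.0009
Im(z) = -135.1/152.66 = -0.8850

Re(z) = -0.0009, Im(z) = -0.8850


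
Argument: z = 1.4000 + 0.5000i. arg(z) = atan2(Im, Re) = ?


Re = 1.4, Im = 0.5
arg = atan2(0.5, 1.4) = 19.6538 degrees

arg(z) = 19.6538 degrees


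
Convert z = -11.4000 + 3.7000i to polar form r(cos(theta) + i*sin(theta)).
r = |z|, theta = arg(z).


r = sqrt(129.96+13.69) = sqrt(143.65) = 11.9854
theta = atan2(3.7, -11.4) = 162.0186 degrees

r = 11.9854, theta = 162.0186 degrees


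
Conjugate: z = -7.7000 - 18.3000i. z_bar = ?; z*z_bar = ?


z_bar = -7.7000 + 18.3000i
z*z_bar = (-7.7)^2 + (-18.3)^2 = 59.29 + 334.89 = 394.18

z_bar = -7.7000 + 18.3000i, z*z_bar = 394.18


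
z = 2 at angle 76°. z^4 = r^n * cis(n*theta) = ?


r^4 = 2^4 = 16
n*theta = 4*76° = 304° = 304° (mod 360)
a = 16*cos(304°) = 8.9471
b = 16*sin(304°) = -13.2646

16 cis(304°) = 8.9471 - 13.2646i


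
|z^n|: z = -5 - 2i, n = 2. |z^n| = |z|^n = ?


|z| = sqrt(25+4) = sqrt(29) = 5.3852
|z^2| = |z|^2 = (sqrt(29))^2 = 29

|z^2| = 29


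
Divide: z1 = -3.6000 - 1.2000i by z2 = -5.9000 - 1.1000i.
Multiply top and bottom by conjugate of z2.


Conjugate of z2 = -5.9000 + 1.1000i
Numerator: (-3.6000 - 1.2000i)(-5.9000 + 1.1000i) = 22.5600 + 3.1200i
Denominator: (-5.9)^2 + (-1.1)^2 = 36.02
Result = (22.5600 + 3.1200i)/36.02

0.6263 + 0.0866i


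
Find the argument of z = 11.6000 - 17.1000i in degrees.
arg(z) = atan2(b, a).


Re = 11.6, Im = -17.1
arg = atan2(-17.1, 11.6) = -55.8485 degrees

arg(z) = -55.8485 degrees


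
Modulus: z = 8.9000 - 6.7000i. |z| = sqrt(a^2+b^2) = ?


|z| = sqrt(8.9^2 + (-6.7)^2) = sqrt(79.21 + 44.89) = sqrt(124.1) = 11.1400

|z| = 11.1400


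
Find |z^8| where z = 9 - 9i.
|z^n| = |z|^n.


|z| = sqrt(81+81) = sqrt(162) = 12.7279
|z^8| = |z|^8 = (sqrt(162))^8 = 162^4 = 688747536

|z^8| = 688747536


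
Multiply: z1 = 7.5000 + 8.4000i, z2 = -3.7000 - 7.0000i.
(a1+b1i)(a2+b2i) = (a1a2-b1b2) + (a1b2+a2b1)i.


Real = 7.5*(-3.7) - 8.4*(-7) = -27.75 - (-58.8) = 31.05
Imag = 7.5*(-7) - (3.7)*8.4 = -52.5 - (31.08) = -83.58

31.0500 - 83.5800i


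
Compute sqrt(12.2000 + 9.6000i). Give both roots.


|z| = sqrt(148.84+92.16) = 15.5242
sqrt((|z|+a)/2) = sqrt((15.5242+12.2)/2) = sqrt(13.8621) = 3.7232
sqrt((|z|-a)/2) = sqrt((15.5242-12.2)/2) = sqrt(1.6621) = 1.2892

±(3.7232 + 1.2892i) i.e. 3.7232 + 1.2892i and -3.7232 - 1.2892i


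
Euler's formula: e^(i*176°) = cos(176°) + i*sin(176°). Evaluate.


cos(176°) = -0.9976
sin(176°) = 0.0698

e^(i*176°) = -0.9976 + 0.0698i


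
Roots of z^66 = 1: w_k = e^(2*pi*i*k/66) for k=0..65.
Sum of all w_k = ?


The sum of all 66th roots of unity is 0.
Geometric series: (1 - w^66)/(1 - w) = (1-1)/(1-w) = 0 since w^66 = 1, w ≠ 1.
Alternatively: coefficient of z^65 in z^66 - 1 is 0.

0


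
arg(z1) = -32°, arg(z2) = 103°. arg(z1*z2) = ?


arg(z1*z2) = -32° + 103° = 71°
Normalized to (-180°, 180°]: 71°

71°


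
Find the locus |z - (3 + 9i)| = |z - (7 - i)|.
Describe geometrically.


Equal distances means the locus is the perpendicular bisector of z1 and z2.
Midpoint = ((3+7)/2, (9+(-1))/2) = (5.0000, 4.0000)

Perpendicular bisector through (5.0000, 4.0000)


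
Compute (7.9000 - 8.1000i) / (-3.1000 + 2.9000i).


Conjugate of z2 = -3.1000 - 2.9000i
Numerator: (7.9000 - 8.1000i)(-3.1000 - 2.9000i) = -47.9800 + 2.2000i
Denominator: (-3.1)^2 + 2.9^2 = 18.02
Result = (-47.9800 + 2.2000i)/18.02

-2.6626 + 0.1221i


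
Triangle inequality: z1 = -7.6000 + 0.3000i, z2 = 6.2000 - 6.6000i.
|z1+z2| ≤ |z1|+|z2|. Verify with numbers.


|z1| = sqrt((-7.6)^2 + 0.3^2) = sqrt(57.85) = 7.6059
|z2| = sqrt(6.2^2 + (-6.6)^2) = sqrt(82) = 9.0554
z1+z2 = -1.4000 - 6.3000i
|z1+z2| = sqrt(41.65) = 6.4537
|z1|+|z2| = 7.6059 + 9.0554 = 16.6613

|z1+z2| = 6.4537 ≤ |z1|+|z2| = 16.6613 (verified)


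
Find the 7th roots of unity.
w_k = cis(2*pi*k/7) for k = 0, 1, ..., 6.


The 7th roots of unity are cis(360k/7°) for k=0..6
Angle step = 360/7 = 51.4286°
Primitive root: cis(51.4286°)
Primitive root = 0.6235 + 0.7818i

7 roots at angles: 0°, 51.4286°, 102.8571°, 154.2857°, 205.7143°, 257.1429°, 308.5714°


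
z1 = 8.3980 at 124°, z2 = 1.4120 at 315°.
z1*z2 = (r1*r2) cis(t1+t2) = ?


r = 8.3980 * 1.4120 = 11.8580
theta = 124° + 315° = 439° = 79° (mod 360)

11.8580 cis(79°)


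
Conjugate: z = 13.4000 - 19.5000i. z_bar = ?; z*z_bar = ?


z_bar = 13.4000 + 19.5000i
z*z_bar = 13.4^2 + (-19.5)^2 = 179.56 + 380.25 = 559.81

z_bar = 13.4000 + 19.5000i, z*z_bar = 559.81


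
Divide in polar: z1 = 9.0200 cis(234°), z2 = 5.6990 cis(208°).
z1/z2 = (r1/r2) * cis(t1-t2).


r = 9.0200 / 5.6990 = 1.5827
theta = 234° - 208° = 26° = 26° (mod 360)

1.5827 cis(26°)


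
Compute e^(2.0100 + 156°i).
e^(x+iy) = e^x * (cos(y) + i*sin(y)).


e^2.0100 = 7.4633
cos(156°) = -0.91355
sin(156°) = 0.40674
Real = 7.4633*(-0.91355) = -6.8181
Imag = 7.4633*0.40674 = 3.0356

-6.8181 + 3.0356i


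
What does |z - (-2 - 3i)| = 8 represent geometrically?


|z - z0| = r is a circle with center z0 and radius r.
Center = (-2, -3), radius = 8

Circle with center (-2, -3) and radius 8


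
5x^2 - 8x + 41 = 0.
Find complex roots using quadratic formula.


disc = (-8)^2 - 4*5*41 = 64 - 820 = -756
sqrt(|disc|) = sqrt(756) = 27.4955
Real part = 8/(2*5) = 0.8000
Imag part = 27.4955/(2*5) = 2.7495

0.8000 ± 2.7495i


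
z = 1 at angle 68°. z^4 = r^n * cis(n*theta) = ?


r^4 = 1^4 = 1
n*theta = 4*68° = 272° = 272° (mod 360)
a = 1*cos(272°) = 0.0349
b = 1*sin(272°) = -0.9994

1 cis(272°) = 0.0349 - 0.9994i


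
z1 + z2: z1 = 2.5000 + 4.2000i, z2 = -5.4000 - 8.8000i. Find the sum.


Real: 2.5 - 5.4 = -2.9
Imag: 4.2 - 8.8 = -4.6

-2.9000 - 4.6000i


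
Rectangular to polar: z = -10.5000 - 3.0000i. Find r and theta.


r = sqrt(110.25+9) = sqrt(119.25) = 10.9202
theta = atan2(-3, -10.5) = -164.0546 degrees

r = 10.9202, theta = -164.0546 degrees


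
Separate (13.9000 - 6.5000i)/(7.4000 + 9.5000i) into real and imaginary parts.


Multiply by conjugate: (13.9000 - 6.5000i)(7.4000 - 9.5000i) / (7.4^2 + 9.5^2)
Numerator real = 13.9*7.4 - (6.5)*9.5 = 41.11
Numerator imag = -6.5*7.4 - 13.9*9.5 = -180.15
Denominator = 145.01
Re(z) = 41.11/145.01 = 0.2835
Im(z) = -180.15/145.01 = -1.2423

Re(z) = 0.2835, Im(z) = -1.2423


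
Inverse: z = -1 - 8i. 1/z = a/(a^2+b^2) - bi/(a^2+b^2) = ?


|z|^2 = 1+64 = 65
1/z = (-1 + 8i)/65

1/z = -0.0154 + 0.1231i


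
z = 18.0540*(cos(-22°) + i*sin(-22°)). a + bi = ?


a = 18.0540*cos(-22°) = 18.0540*0.927184 = 16.7394
b = 18.0540*sin(-22°) = 18.0540*(-0.3746066) = -6.7631

16.7394 - 6.7631i


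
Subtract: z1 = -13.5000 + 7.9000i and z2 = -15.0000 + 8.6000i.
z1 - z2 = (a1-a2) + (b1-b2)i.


Real: -13.5 + 15 = 1.5
Imag: 7.9 - 8.6 = -0.7

1.5000 - 0.7000i


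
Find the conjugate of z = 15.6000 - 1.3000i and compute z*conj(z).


z_bar = 15.6000 + 1.3000i
z*z_bar = 15.6^2 + (-1.3)^2 = 243.36 + 1.69 = 245.05

z_bar = 15.6000 + 1.3000i, z*z_bar = 245.05


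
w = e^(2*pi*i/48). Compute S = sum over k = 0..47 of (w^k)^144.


The roots are w_k = w^k with w = e^(2*pi*i/48), and (w^k)^144 = (w^144)^k.
So S = 1 + u + u^2 + ... + u^(47) with u = w^144.
144 = 3*48 + 0, so 144 is a multiple of 48 and u = (w^48)^3 = 1.
Every one of the 48 terms equals 1: S = 48

S = 48


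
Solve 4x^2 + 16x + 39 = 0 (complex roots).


disc = 16^2 - 4*4*39 = 256 - 624 = -368
sqrt(|disc|) = sqrt(368) = 19.1833
Real part = -16/(2*4) = -2.0000
Imag part = 19.1833/(2*4) = 2.3979

-2.0000 ± 2.3979i


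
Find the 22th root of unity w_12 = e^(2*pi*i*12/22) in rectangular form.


Angle = 360*12/22 = 196.3636°
a = cos(196.3636°) = -0.9595
b = sin(196.3636°) = -0.2817

-0.9595 - 0.2817i


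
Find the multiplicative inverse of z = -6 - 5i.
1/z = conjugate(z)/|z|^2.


|z|^2 = 36+25 = 61
1/z = (-6 + 5i)/61

1/z = -0.0984 + 0.0820i


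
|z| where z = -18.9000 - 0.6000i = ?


|z| = sqrt((-18.9)^2 + (-0.6)^2) = sqrt(357.21 + 0.36) = sqrt(357.57) = 18.9095

|z| = 18.9095


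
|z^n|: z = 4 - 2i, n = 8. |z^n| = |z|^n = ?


|z| = sqrt(16+4) = sqrt(20) = 4.4721
|z^8| = |z|^8 = (sqrt(20))^8 = 20^4 = 160000

|z^8| = 160000


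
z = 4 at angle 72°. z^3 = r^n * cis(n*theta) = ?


r^3 = 4^3 = 64
n*theta = 3*72° = 216° = 216° (mod 360)
a = 64*cos(216°) = -51.7771
b = 64*sin(216°) = -37.6183

64 cis(216°) = -51.7771 - 37.6183i


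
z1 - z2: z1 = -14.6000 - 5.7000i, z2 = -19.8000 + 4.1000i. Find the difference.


Real: -14.6 + 19.8 = 5.2
Imag: -5.7 - 4.1 = -9.8

5.2000 - 9.8000i


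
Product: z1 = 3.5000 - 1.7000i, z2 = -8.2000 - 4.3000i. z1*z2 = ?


Real = 3.5*(-8.2) - (-1.7)*(-4.3) = -28.7 - 7.31 = -36.01
Imag = 3.5*(-4.3) - (8.2)*(-1.7) = -15.05 + 13.94 = -1.11

-36.0100 - 1.1100i


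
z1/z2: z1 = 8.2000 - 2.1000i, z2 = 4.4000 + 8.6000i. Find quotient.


Conjugate of z2 = 4.4000 - 8.6000i
Numerator: (8.2000 - 2.1000i)(4.4000 - 8.6000i) = 18.0200 - 79.7600i
Denominator: 4.4^2 + 8.6^2 = 93.32
Result = (18.0200 - 79.7600i)/93.32

0.1931 - 0.8547i


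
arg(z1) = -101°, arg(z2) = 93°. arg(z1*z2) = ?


arg(z1*z2) = -101° + 93° = -8°
Normalized to (-180°, 180°]: -8°

-8°


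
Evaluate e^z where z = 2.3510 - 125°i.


e^2.3510 = 10.4961
cos(-125°) = -0.573576
sin(-125°) = -0.81915
Real = 10.4961*(-0.573576) = -6.0203
Imag = 10.4961*(-0.81915) = -8.5979

-6.0203 - 8.5979i


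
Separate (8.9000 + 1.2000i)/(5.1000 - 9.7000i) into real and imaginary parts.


Multiply by conjugate: (8.9000 + 1.2000i)(5.1000 + 9.7000i) / (5.1^2 + (-9.7)^2)
Numerator real = 8.9*5.1 + 1.2*(-9.7) = 33.75
Numerator imag = 1.2*5.1 - 8.9*(-9.7) = 92.45
Denominator = 120.1
Re(z) = 33.75/120.1 = 0.2810
Im(z) = 92.45/120.1 = 0.7698

Re(z) = 0.2810, Im(z) = 0.7698


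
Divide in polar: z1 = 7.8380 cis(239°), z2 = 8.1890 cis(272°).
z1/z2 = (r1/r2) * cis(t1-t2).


r = 7.8380 / 8.1890 = 0.9571
theta = 239° - 272° = -33° = 327° (mod 360)

0.9571 cis(327°)


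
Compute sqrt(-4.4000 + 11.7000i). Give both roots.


|z| = sqrt(19.36+136.89) = 12.5000
sqrt((|z|+a)/2) = sqrt((12.5000+(-4.4))/2) = sqrt(4.0500) = 2.0125
sqrt((|z|-a)/2) = sqrt((12.5000-(-4.4))/2) = sqrt(8.4500) = 2.9069

±(2.0125 + 2.9069i) i.e. 2.0125 + 2.9069i and -2.0125 - 2.9069i


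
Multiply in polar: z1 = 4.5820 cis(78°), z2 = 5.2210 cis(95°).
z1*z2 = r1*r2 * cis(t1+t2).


r = 4.5820 * 5.2210 = 23.9226
theta = 78° + 95° = 173° = 173° (mod 360)

23.9226 cis(173°)


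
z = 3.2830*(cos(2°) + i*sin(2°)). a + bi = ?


a = 3.2830*cos(2°) = 3.2830*0.9994 = 3.2810
b = 3.2830*sin(2°) = 3.2830*0.0349 = 0.1146

3.2810 + 0.1146i


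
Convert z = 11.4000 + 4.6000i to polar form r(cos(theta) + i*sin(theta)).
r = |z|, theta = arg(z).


r = sqrt(129.96+21.16) = sqrt(151.12) = 12.2931
theta = atan2(4.6, 11.4) = 21.9745 degrees

r = 12.2931, theta = 21.9745 degrees


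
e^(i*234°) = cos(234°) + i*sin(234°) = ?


cos(234°) = -0.5878
sin(234°) = -0.8090

e^(i*234°) = -0.5878 - 0.8090i


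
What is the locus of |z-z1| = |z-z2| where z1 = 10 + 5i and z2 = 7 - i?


Equal distances means the locus is the perpendicular bisector of z1 and z2.
Midpoint = ((10+7)/2, (5+(-1))/2) = (8.5000, 2.0000)

Perpendicular bisector through (8.5000, 2.0000)


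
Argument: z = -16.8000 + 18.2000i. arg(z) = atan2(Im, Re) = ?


Re = -16.8, Im = 18.2
arg = atan2(18.2, -16.8) = 132.7094 degrees

arg(z) = 132.7094 degrees


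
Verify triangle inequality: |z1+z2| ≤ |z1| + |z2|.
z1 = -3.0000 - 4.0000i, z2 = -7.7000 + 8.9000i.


|z1| = sqrt((-3)^2 + (-4)^2) = sqrt(25) = 5.0000
|z2| = sqrt((-7.7)^2 + 8.9^2) = sqrt(138.5) = 11.7686
z1+z2 = -10.7000 + 4.9000i
|z1+z2| = sqrt(138.5) = 11.7686
|z1|+|z2| = 5.0000 + 11.7686 = 16.7686

|z1+z2| = 11.7686 ≤ |z1|+|z2| = 16.7686 (verified)


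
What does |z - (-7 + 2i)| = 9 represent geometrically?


|z - z0| = r is a circle with center z0 and radius r.
Center = (-7, 2), radius = 9

Circle with center (-7, 2) and radius 9


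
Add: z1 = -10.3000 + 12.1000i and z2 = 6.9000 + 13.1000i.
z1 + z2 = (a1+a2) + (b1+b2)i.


Real: -10.3 + 6.9 = -3.4
Imag: 12.1 + 13.1 = 25.2

-3.4000 + 25.2000i


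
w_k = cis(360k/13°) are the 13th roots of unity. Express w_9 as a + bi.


Angle = 360*9/13 = 249.2308°
a = cos(249.2308°) = -0.3546
b = sin(249.2308°) = -0.9350

-0.3546 - 0.9350i


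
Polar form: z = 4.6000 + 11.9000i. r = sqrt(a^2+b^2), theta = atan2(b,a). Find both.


r = sqrt(21.16+141.61) = sqrt(162.77) = 12.7581
theta = atan2(11.9, 4.6) = 68.8658 degrees

r = 12.7581, theta = 68.8658 degrees


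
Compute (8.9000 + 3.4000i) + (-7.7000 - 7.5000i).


Real: 8.9 - 7.7 = 1.2
Imag: 3.4 - 7.5 = -4.1

1.2000 - 4.1000i


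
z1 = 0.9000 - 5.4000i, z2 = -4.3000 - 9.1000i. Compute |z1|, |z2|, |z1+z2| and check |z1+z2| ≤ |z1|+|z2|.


|z1| = sqrt(0.9^2 + (-5.4)^2) = sqrt(29.97) = 5.4745
|z2| = sqrt((-4.3)^2 + (-9.1)^2) = sqrt(101.3) = 10.0648
z1+z2 = -3.4000 - 14.5000i
|z1+z2| = sqrt(221.81) = 14.8933
|z1|+|z2| = 5.4745 + 10.0648 = 15.5393

|z1+z2| = 14.8933 ≤ |z1|+|z2| = 15.5393 (verified)


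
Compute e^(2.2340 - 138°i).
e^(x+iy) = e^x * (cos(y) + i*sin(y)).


e^2.2340 = 9.33714
cos(-138°) = -0.74314
sin(-138°) = -0.66913
Real = 9.33714*(-0.74314) = -6.9388
Imag = 9.33714*(-0.66913) = -6.2478

-6.9388 - 6.2478i


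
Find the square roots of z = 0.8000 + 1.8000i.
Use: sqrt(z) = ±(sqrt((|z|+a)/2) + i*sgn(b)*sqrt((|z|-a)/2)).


|z| = sqrt(0.64+3.24) = 1.9698
sqrt((|z|+a)/2) = sqrt((1.9698+0.8)/2) = sqrt(1.3849) = 1.1768
sqrt((|z|-a)/2) = sqrt((1.9698-0.8)/2) = sqrt(0.5849) = 0.7648

±(1.1768 + 0.7648i) i.e. 1.1768 + 0.7648i and -1.1768 - 0.7648i


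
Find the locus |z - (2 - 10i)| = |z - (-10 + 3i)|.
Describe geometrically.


Equal distances means the locus is the perpendicular bisector of z1 and z2.
Midpoint = ((2+(-10))/2, (-10+3)/2) = (-4.0000, -3.5000)

Perpendicular bisector through (-4.0000, -3.5000)


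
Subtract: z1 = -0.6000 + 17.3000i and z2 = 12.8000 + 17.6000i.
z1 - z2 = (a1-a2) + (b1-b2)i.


Real: -0.6 - 12.8 = -13.4
Imag: 17.3 - 17.6 = -0.3

-13.4000 - 0.3000i


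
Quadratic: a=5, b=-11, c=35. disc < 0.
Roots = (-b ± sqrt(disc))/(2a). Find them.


disc = (-11)^2 - 4*5*35 = 121 - 700 = -579
sqrt(|disc|) = sqrt(579) = 24.0624
Real part = 11/(2*5) = 1.1000
Imag part = 24.0624/(2*5) = 2.4062

1.1000 ± 2.4062i


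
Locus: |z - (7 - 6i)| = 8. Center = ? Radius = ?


|z - z0| = r is a circle with center z0 and radius r.
Center = (7, -6), radius = 8

Circle with center (7, -6) and radius 8


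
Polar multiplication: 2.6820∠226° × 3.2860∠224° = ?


r = 2.6820 * 3.2860 = 8.8131
theta = 226° + 224° = 450° = 90° (mod 360)

8.8131 cis(90°)


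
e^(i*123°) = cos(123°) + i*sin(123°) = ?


cos(123°) = -0.5446
sin(123°) = 0.8387

e^(i*123°) = -0.5446 + 0.8387i


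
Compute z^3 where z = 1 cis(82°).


r^3 = 1^3 = 1
n*theta = 3*82° = 246° = 246° (mod 360)
a = 1*cos(246°) = -0.4067
b = 1*sin(246°) = -0.9135

1 cis(246°) = -0.4067 - 0.9135i


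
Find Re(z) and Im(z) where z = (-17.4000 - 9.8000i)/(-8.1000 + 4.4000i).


Multiply by conjugate: (-17.4000 - 9.8000i)(-8.1000 - 4.4000i) / ((-8.1)^2 + 4.4^2)
Numerator real = -17.4*(-8.1) - (9.8)*4.4 = 97.82
Numerator imag = -9.8*(-8.1) - (-17.4)*4.4 = 155.94
Denominator = 84.97
Re(z) = 97.82/84.97 = 1.1512
Im(z) = 155.94/84.97 = 1.8352

Re(z) = 1.1512, Im(z) = 1.8352


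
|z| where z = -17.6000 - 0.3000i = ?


|z| = sqrt((-17.6)^2 + (-0.3)^2) = sqrt(309.76 + 0.09) = sqrt(309.85) = 17.6026

|z| = 17.6026


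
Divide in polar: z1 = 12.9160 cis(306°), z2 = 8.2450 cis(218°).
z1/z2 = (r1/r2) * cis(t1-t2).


r = 12.9160 / 8.2450 = 1.5665
theta = 306° - 218° = 88° = 88° (mod 360)

1.5665 cis(88°)


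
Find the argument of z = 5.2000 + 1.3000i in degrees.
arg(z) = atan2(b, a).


Re = 5.2, Im = 1.3
arg = atan2(1.3, 5.2) = 14.0362 degrees

arg(z) = 14.0362 degrees


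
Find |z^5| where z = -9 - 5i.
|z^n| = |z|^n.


|z| = sqrt(81+25) = sqrt(106) = 10.2956
|z^5| = |z|^5 = (sqrt(106))^5 = 106^2 * sqrt(106) = 11236*sqrt(106)

|z^5| = 11236*sqrt(106) ≈ 115681.7003


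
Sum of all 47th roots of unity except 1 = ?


With w = e^(2*pi*i/47), all 47 of the 47th roots of unity w^0 = 1, w, ..., w^(46) sum to 0: 1 + w + ... + w^(46) = (1 - w^47)/(1 - w) = 0 since w^47 = 1, w ≠ 1.
Removing the root 1: w + w^2 + ... + w^(46) = 0 - 1 = -1

Sum = -1


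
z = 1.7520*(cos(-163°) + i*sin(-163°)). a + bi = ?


a = 1.7520*cos(-163°) = 1.7520*(-0.9563) = -1.6754
b = 1.7520*sin(-163°) = 1.7520*(-0.29237) = -0.5122

-1.6754 - 0.5122i


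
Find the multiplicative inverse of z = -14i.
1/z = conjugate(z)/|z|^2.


|z|^2 = 0+196 = 196
1/z = (0 + 14i)/196

1/z = 0 + 0.0714i


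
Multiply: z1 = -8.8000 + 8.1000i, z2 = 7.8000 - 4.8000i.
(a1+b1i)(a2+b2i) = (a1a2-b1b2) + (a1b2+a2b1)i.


Real = -8.8*7.8 - 8.1*(-4.8) = -68.64 - (-38.88) = -29.76
Imag = -8.8*(-4.8) + 7.8*8.1 = 42.24 + 63.18 = 105.42

-29.7600 + 105.4200i


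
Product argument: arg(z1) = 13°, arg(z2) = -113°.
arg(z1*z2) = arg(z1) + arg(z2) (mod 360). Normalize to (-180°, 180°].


arg(z1*z2) = 13° - 113° = -100°
Normalized to (-180°, 180°]: -100°

-100°


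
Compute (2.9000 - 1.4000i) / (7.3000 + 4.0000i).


Conjugate of z2 = 7.3000 - 4.0000i
Numerator: (2.9000 - 1.4000i)(7.3000 - 4.0000i) = 15.5700 - 21.8200i
Denominator: 7.3^2 + 4^2 = 69.29
Result = (15.5700 - 21.8200i)/69.29

0.2247 - 0.3149i


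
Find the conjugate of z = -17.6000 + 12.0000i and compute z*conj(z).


z_bar = -17.6000 - 12.0000i
z*z_bar = (-17.6)^2 + 12^2 = 309.76 + 144 = 453.76

z_bar = -17.6000 - 12.0000i, z*z_bar = 453.76


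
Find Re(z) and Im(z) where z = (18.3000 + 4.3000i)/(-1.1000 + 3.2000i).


Multiply by conjugate: (18.3000 + 4.3000i)(-1.1000 - 3.2000i) / ((-1.1)^2 + 3.2^2)
Numerator real = 18.3*(-1.1) + 4.3*3.2 = -6.37
Numerator imag = 4.3*(-1.1) - 18.3*3.2 = -63.29
Denominator = 11.45
Re(z) = -6.37/11.45 = -0.5563
Im(z) = -63.29/11.45 = -5.5275

Re(z) = -0.5563, Im(z) = -5.5275


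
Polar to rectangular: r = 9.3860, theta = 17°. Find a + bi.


a = 9.3860*cos(17°) = 9.3860*0.956305 = 8.9759
b = 9.3860*sin(17°) = 9.3860*0.29237 = 2.7442

8.9759 + 2.7442i


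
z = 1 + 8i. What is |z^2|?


|z| = sqrt(1+64) = sqrt(65) = 8.0623
|z^2| = |z|^2 = (sqrt(65))^2 = 65

|z^2| = 65


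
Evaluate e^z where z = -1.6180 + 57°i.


e^-1.6180 = 0.1983
cos(57°) = 0.5446
sin(57°) = 0.8387
Real = 0.1983*0.5446 = 0.1080
Imag = 0.1983*0.8387 = 0.1663

0.1080 + 0.1663i


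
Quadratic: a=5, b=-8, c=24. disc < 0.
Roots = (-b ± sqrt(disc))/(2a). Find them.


disc = (-8)^2 - 4*5*24 = 64 - 480 = -416
sqrt(|disc|) = sqrt(416) = 20.3961
Real part = 8/(2*5) = 0.8000
Imag part = 20.3961/(2*5) = 2.0396

0.8000 ± 2.0396i


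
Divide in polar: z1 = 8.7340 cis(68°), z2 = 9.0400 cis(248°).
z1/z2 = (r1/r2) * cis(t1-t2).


r = 8.7340 / 9.0400 = 0.9662
theta = 68° - 248° = -180° = 180° (mod 360)

0.9662 cis(180°)


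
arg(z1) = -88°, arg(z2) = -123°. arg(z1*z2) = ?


arg(z1*z2) = -88° - 123° = -211°
Normalized to (-180°, 180°]: 149°

149°


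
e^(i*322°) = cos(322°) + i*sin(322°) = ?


cos(322°) = 0.7880
sin(322°) = -0.6157

e^(i*322°) = 0.7880 - 0.6157i


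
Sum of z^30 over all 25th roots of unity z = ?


The roots are w_k = w^k with w = e^(2*pi*i/25), and (w^k)^30 = (w^30)^k.
So S = 1 + u + u^2 + ... + u^(24) with u = w^30.
30 = 1*25 + 5, so 30 is not a multiple of 25: u = (w^25)^1 * w^5 = w^5 ≠ 1 (w is a primitive 25th root), while u^25 = (w^25)^30 = 1.
Geometric series: S = (1 - u^25)/(1 - u) = (1 - 1)/(1 - u) = 0

S = 0


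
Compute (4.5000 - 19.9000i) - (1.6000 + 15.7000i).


Real: 4.5 - 1.6 = 2.9
Imag: -19.9 - 15.7 = -35.6

2.9000 - 35.6000i


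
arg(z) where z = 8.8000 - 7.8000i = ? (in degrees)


Re = 8.8, Im = -7.8
arg = atan2(-7.8, 8.8) = -41.5526 degrees

arg(z) = -41.5526 degrees


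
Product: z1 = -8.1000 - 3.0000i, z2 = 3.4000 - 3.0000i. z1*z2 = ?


Real = -8.1*3.4 - (-3)*(-3) = -27.54 - 9 = -36.54
Imag = -8.1*(-3) + 3.4*(-3) = 24.3 - (10.2) = 14.1

-36.5400 + 14.1000i


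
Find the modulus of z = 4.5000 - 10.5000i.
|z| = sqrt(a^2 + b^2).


|z| = sqrt(4.5^2 + (-10.5)^2) = sqrt(20.25 + 110.25) = sqrt(130.5) = 11.4237

|z| = 11.4237


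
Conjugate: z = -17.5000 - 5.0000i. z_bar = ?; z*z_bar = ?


z_bar = -17.5000 + 5.0000i
z*z_bar = (-17.5)^2 + (-5)^2 = 306.25 + 25 = 331.25

z_bar = -17.5000 + 5.0000i, z*z_bar = 331.25


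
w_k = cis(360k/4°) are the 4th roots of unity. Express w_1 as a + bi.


Angle = 360*1/4 = 90°
a = cos(90°) = 0
b = sin(90°) = 1.0000

0 + 1.0000i


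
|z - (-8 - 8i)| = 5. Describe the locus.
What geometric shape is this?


|z - z0| = r is a circle with center z0 and radius r.
Center = (-8, -8), radius = 5

Circle with center (-8, -8) and radius 5


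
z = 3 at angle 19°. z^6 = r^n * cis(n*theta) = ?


r^6 = 3^6 = 729
n*theta = 6*19° = 114° = 114° (mod 360)
a = 729*cos(114°) = -296.5110
b = 729*sin(114°) = 665.9746

729 cis(114°) = -296.5110 + 665.9746i


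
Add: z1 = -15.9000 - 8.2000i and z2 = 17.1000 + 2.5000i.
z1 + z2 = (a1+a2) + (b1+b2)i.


Real: -15.9 + 17.1 = 1.2
Imag: -8.2 + 2.5 = -5.7

1.2000 - 5.7000i


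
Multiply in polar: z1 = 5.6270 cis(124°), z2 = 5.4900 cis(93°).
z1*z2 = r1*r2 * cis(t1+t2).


r = 5.6270 * 5.4900 = 30.8922
theta = 124° + 93° = 217° = 217° (mod 360)

30.8922 cis(217°)


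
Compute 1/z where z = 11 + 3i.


|z|^2 = 121+9 = 130
1/z = (11 - 3i)/130

1/z = 0.0846 - 0.0231i


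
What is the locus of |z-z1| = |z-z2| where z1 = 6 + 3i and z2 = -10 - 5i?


Equal distances means the locus is the perpendicular bisector of z1 and z2.
Midpoint = ((6+(-10))/2, (3+(-5))/2) = (-2.0000, -1.0000)

Perpendicular bisector through (-2.0000, -1.0000)


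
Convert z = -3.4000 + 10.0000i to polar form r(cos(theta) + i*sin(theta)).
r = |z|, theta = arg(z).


r = sqrt(11.56+100) = sqrt(111.56) = 10.5622
theta = atan2(10, -3.4) = 108.7780 degrees

r = 10.5622, theta = 108.7780 degrees


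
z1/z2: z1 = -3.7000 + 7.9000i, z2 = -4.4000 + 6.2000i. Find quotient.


Conjugate of z2 = -4.4000 - 6.2000i
Numerator: (-3.7000 + 7.9000i)(-4.4000 - 6.2000i) = 65.2600 - 11.8200i
Denominator: (-4.4)^2 + 6.2^2 = 57.8
Result = (65.2600 - 11.8200i)/57.8

1.1291 - 0.2045i


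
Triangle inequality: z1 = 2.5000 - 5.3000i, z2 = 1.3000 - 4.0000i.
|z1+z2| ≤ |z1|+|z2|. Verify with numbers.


|z1| = sqrt(2.5^2 + (-5.3)^2) = sqrt(34.34) = 5.8600
|z2| = sqrt(1.3^2 + (-4)^2) = sqrt(17.69) = 4.2059
z1+z2 = 3.8000 - 9.3000i
|z1+z2| = sqrt(100.93) = 10.0464
|z1|+|z2| = 5.8600 + 4.2059 = 10.0659

|z1+z2| = 10.0464 ≤ |z1|+|z2| = 10.0659 (verified)


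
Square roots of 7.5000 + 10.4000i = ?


|z| = sqrt(56.25+108.16) = 12.8222
sqrt((|z|+a)/2) = sqrt((12.8222+7.5)/2) = sqrt(10.1611) = 3.1877
sqrt((|z|-a)/2) = sqrt((12.8222-7.5)/2) = sqrt(2.6611) = 1.6313

±(3.1877 + 1.6313i) i.e. 3.1877 + 1.6313i and -3.1877 - 1.6313i


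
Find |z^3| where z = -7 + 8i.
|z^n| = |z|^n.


|z| = sqrt(49+64) = sqrt(113) = 10.6301
|z^3| = |z|^3 = (sqrt(113))^3 = 113*sqrt(113)

|z^3| = 113*sqrt(113) ≈ 1201.2065


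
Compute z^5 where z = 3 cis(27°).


r^5 = 3^5 = 243
n*theta = 5*27° = 135° = 135° (mod 360)
a = 243*cos(135°) = -171.8269
b = 243*sin(135°) = 171.8269

243 cis(135°) = -171.8269 + 171.8269i


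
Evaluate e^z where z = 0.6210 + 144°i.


e^0.6210 = 1.86079
cos(144°) = -0.809
sin(144°) = 0.587785
Real = 1.86079*(-0.809) = -1.5054
Imag = 1.86079*0.587785 = 1.0937

-1.5054 + 1.0937i


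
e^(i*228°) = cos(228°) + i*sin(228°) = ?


cos(228°) = -0.6691
sin(228°) = -0.7431

e^(i*228°) = -0.6691 - 0.7431i


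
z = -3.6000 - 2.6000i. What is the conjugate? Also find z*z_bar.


z_bar = -3.6000 + 2.6000i
z*z_bar = (-3.6)^2 + (-2.6)^2 = 12.96 + 6.76 = 19.72

z_bar = -3.6000 + 2.6000i, z*z_bar = 19.72


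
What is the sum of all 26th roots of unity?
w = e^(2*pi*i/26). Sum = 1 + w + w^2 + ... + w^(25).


The sum of all 26th roots of unity is 0.
Geometric series: (1 - w^26)/(1 - w) = (1-1)/(1-w) = 0 since w^26 = 1, w ≠ 1.
Alternatively: coefficient of z^25 in z^26 - 1 is 0.

0


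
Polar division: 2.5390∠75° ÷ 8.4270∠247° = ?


r = 2.5390 / 8.4270 = 0.3013
theta = 75° - 247° = -172° = 188° (mod 360)

0.3013 cis(188°)


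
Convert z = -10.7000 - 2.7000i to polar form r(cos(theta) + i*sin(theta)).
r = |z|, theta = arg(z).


r = sqrt(114.49+7.29) = sqrt(121.78) = 11.0354
theta = atan2(-2.7, -10.7) = -165.8378 degrees

r = 11.0354, theta = -165.8378 degrees


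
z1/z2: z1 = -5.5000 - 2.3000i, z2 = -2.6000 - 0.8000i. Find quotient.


Conjugate of z2 = -2.6000 + 0.8000i
Numerator: (-5.5000 - 2.3000i)(-2.6000 + 0.8000i) = 16.1400 + 1.5800i
Denominator: (-2.6)^2 + (-0.8)^2 = 7.4
Result = (16.1400 + 1.5800i)/7.4

2.1811 + 0.2135i


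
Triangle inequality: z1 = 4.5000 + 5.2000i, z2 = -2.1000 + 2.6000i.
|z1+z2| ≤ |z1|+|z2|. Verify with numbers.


|z1| = sqrt(4.5^2 + 5.2^2) = sqrt(47.29) = 6.8768
|z2| = sqrt((-2.1)^2 + 2.6^2) = sqrt(11.17) = 3.3422
z1+z2 = 2.4000 + 7.8000i
|z1+z2| = sqrt(66.6) = 8.1609
|z1|+|z2| = 6.8768 + 3.3422 = 10.2190

|z1+z2| = 8.1609 ≤ |z1|+|z2| = 10.2190 (verified)


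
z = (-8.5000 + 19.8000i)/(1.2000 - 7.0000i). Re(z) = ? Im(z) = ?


Multiply by conjugate: (-8.5000 + 19.8000i)(1.2000 + 7.0000i) / (1.2^2 + (-7)^2)
Numerator real = -8.5*1.2 + 19.8*(-7) = -148.8
Numerator imag = 19.8*1.2 - (-8.5)*(-7) = -35.74
Denominator = 50.44
Re(z) = -148.8/50.44 = -2.9500
Im(z) = -35.74/50.44 = -0.7086

Re(z) = -2.9500, Im(z) = -0.7086


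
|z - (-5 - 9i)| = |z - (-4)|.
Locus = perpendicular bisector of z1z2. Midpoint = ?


Equal distances means the locus is the perpendicular bisector of z1 and z2.
Midpoint = ((-5+(-4))/2, (-9+0)/2) = (-4.5000, -4.5000)

Perpendicular bisector through (-4.5000, -4.5000)


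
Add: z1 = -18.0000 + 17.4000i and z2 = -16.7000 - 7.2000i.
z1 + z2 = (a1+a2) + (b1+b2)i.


Real: -18 - 16.7 = -34.7
Imag: 17.4 - 7.2 = 10.2

-34.7000 + 10.2000i


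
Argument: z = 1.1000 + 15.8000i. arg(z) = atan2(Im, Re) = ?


Re = 1.1, Im = 15.8
arg = atan2(15.8, 1.1) = 86.0175 degrees

arg(z) = 86.0175 degrees


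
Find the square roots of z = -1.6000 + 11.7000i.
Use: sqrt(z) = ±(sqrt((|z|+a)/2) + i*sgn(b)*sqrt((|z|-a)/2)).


|z| = sqrt(2.56+136.89) = 11.8089
sqrt((|z|+a)/2) = sqrt((11.8089+(-1.6))/2) = sqrt(5.1044) = 2.2593
sqrt((|z|-a)/2) = sqrt((11.8089-(-1.6))/2) = sqrt(6.7044) = 2.5893

±(2.2593 + 2.5893i) i.e. 2.2593 + 2.5893i and -2.2593 - 2.5893i


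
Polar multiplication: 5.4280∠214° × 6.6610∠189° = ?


r = 5.4280 * 6.6610 = 36.1559
theta = 214° + 189° = 403° = 43° (mod 360)

36.1559 cis(43°)


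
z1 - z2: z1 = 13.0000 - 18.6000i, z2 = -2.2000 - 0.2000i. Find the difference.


Real: 13 + 2.2 = 15.2
Imag: -18.6 + 0.2 = -18.4

15.2000 - 18.4000i


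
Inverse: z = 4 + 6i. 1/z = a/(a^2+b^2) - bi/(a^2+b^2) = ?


|z|^2 = 16+36 = 52
1/z = (4 - 6i)/52

1/z = 0.0769 - 0.1154i


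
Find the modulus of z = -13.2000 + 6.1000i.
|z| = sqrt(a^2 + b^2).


|z| = sqrt((-13.2)^2 + 6.1^2) = sqrt(174.24 + 37.21) = sqrt(211.45) = 14.5413

|z| = 14.5413


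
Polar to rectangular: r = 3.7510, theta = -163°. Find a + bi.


a = 3.7510*cos(-163°) = 3.7510*(-0.9563) = -3.5871
b = 3.7510*sin(-163°) = 3.7510*(-0.29237) = -1.0967

-3.5871 - 1.0967i


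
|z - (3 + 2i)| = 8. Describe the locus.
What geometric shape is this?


|z - z0| = r is a circle with center z0 and radius r.
Center = (3, 2), radius = 8

Circle with center (3, 2) and radius 8


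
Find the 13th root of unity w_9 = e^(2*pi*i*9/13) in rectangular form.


Angle = 360*9/13 = 249.2308°
a = cos(249.2308°) = -0.3546
b = sin(249.2308°) = -0.9350

-0.3546 - 0.9350i


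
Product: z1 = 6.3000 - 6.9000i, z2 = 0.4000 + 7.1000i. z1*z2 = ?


Real = 6.3*0.4 - (-6.9)*7.1 = 2.52 - (-48.99) = 51.51
Imag = 6.3*7.1 + 0.4*(-6.9) = 44.73 - (2.76) = 41.97

51.5100 + 41.9700i


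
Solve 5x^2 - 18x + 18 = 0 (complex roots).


disc = (-18)^2 - 4*5*18 = 324 - 360 = -36
sqrt(|disc|) = sqrt(36) = 6.0000
Real part = 18/(2*5) = 1.8000
Imag part = 6.0000/(2*5) = 0.6000

1.8000 ± 0.6000i


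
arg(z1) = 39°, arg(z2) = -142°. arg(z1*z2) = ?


arg(z1*z2) = 39° - 142° = -103°
Normalized to (-180°, 180°]: -103°

-103°


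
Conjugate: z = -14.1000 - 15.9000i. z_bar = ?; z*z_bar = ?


z_bar = -14.1000 + 15.9000i
z*z_bar = (-14.1)^2 + (-15.9)^2 = 198.81 + 252.81 = 451.62

z_bar = -14.1000 + 15.9000i, z*z_bar = 451.62


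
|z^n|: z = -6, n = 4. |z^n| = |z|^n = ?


|z| = sqrt(36+0) = sqrt(36) = 6
|z^4| = |z|^4 = 6^4 = 1296

|z^4| = 1296


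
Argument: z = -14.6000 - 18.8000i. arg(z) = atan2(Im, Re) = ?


Re = -14.6, Im = -18.8
arg = atan2(-18.8, -14.6) = -127.8328 degrees

arg(z) = -127.8328 degrees


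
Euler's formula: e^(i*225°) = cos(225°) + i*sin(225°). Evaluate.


cos(225°) = -0.7071
sin(225°) = -0.7071

e^(i*225°) = -0.7071 - 0.7071i


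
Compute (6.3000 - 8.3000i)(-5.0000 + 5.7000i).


Real = 6.3*(-5) - (-8.3)*5.7 = -31.5 - (-47.31) = 15.81
Imag = 6.3*5.7 - (5)*(-8.3) = 35.91 + 41.5 = 77.41

15.8100 + 77.4100i


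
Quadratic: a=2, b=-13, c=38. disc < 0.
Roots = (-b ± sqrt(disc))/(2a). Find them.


disc = (-13)^2 - 4*2*38 = 169 - 304 = -135
sqrt(|disc|) = sqrt(135) = 11.6190
Real part = 13/(2*2) = 3.2500
Imag part = 11.6190/(2*2) = 2.9047

3.2500 ± 2.9047i


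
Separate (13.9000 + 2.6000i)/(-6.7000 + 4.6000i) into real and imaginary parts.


Multiply by conjugate: (13.9000 + 2.6000i)(-6.7000 - 4.6000i) / ((-6.7)^2 + 4.6^2)
Numerator real = 13.9*(-6.7) + 2.6*4.6 = -81.17
Numerator imag = 2.6*(-6.7) - 13.9*4.6 = -81.36
Denominator = 66.05
Re(z) = -81.17/66.05 = -1.2289
Im(z) = -81.36/66.05 = -1.2318

Re(z) = -1.2289, Im(z) = -1.2318


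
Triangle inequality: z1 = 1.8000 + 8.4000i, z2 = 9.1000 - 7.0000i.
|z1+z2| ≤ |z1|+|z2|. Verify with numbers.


|z1| = sqrt(1.8^2 + 8.4^2) = sqrt(73.8) = 8.5907
|z2| = sqrt(9.1^2 + (-7)^2) = sqrt(131.81) = 11.4809
z1+z2 = 10.9000 + 1.4000i
|z1+z2| = sqrt(120.77) = 10.9895
|z1|+|z2| = 8.5907 + 11.4809 = 20.0716

|z1+z2| = 10.9895 ≤ |z1|+|z2| = 20.0716 (verified)


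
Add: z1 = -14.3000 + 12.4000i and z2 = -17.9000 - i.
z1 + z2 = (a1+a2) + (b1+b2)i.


Real: -14.3 - 17.9 = -32.2
Imag: 12.4 - 1 = 11.4

-32.2000 + 11.4000i


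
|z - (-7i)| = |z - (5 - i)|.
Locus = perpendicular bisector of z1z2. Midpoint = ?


Equal distances means the locus is the perpendicular bisector of z1 and z2.
Midpoint = ((0+5)/2, (-7+(-1))/2) = (2.5000, -4.0000)

Perpendicular bisector through (2.5000, -4.0000)


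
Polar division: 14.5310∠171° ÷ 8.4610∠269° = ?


r = 14.5310 / 8.4610 = 1.7174
theta = 171° - 269° = -98° = 262° (mod 360)

1.7174 cis(262°)


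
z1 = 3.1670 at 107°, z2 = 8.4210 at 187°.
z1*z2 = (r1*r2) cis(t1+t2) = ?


r = 3.1670 * 8.4210 = 26.6693
theta = 107° + 187° = 294° = 294° (mod 360)

26.6693 cis(294°)


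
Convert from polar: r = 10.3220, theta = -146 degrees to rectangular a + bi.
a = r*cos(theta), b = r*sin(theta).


a = 10.3220*cos(-146°) = 10.3220*(-0.829038) = -8.5573
b = 10.3220*sin(-146°) = 10.3220*(-0.55919) = -5.7720

-8.5573 - 5.7720i


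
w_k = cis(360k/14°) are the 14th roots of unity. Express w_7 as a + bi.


Angle = 360*7/14 = 180°
a = cos(180°) = -1.0000
b = sin(180°) = 0

-1.0000 + 0i


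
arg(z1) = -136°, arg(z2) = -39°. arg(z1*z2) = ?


arg(z1*z2) = -136° - 39° = -175°
Normalized to (-180°, 180°]: -175°

-175°


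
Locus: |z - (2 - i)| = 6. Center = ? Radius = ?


|z - z0| = r is a circle with center z0 and radius r.
Center = (2, -1), radius = 6

Circle with center (2, -1) and radius 6


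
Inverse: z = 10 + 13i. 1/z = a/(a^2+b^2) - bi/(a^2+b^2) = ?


|z|^2 = 100+169 = 269
1/z = (10 - 13i)/269

1/z = 0.0372 - 0.0483i


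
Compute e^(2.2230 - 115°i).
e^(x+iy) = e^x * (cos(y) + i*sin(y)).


e^2.2230 = 9.2350
cos(-115°) = -0.42262
sin(-115°) = -0.9063
Real = 9.2350*(-0.42262) = -3.9029
Imag = 9.2350*(-0.9063) = -8.3697

-3.9029 - 8.3697i


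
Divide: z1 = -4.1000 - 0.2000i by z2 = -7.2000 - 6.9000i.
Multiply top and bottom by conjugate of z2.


Conjugate of z2 = -7.2000 + 6.9000i
Numerator: (-4.1000 - 0.2000i)(-7.2000 + 6.9000i) = 30.9000 - 26.8500i
Denominator: (-7.2)^2 + (-6.9)^2 = 99.45
Result = (30.9000 - 26.8500i)/99.45

0.3107 - 0.2700i


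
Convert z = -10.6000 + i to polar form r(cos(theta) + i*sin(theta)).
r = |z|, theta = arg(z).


r = sqrt(112.36+1) = sqrt(113.36) = 10.6471
theta = atan2(1, -10.6) = 174.6107 degrees

r = 10.6471, theta = 174.6107 degrees


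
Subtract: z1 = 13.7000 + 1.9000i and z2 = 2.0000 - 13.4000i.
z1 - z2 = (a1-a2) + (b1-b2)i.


Real: 13.7 - 2 = 11.7
Imag: 1.9 + 13.4 = 15.3

11.7000 + 15.3000i


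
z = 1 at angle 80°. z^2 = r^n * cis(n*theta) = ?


r^2 = 1^2 = 1
n*theta = 2*80° = 160° = 160° (mod 360)
a = 1*cos(160°) = -0.9397
b = 1*sin(160°) = 0.3420

1 cis(160°) = -0.9397 + 0.3420i


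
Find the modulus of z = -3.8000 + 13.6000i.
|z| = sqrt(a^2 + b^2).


|z| = sqrt((-3.8)^2 + 13.6^2) = sqrt(14.44 + 184.96) = sqrt(199.4) = 14.1209

|z| = 14.1209


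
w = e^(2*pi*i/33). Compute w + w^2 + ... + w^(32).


With w = e^(2*pi*i/33), all 33 of the 33th roots of unity w^0 = 1, w, ..., w^(32) sum to 0: 1 + w + ... + w^(32) = (1 - w^33)/(1 - w) = 0 since w^33 = 1, w ≠ 1.
Removing the root 1: w + w^2 + ... + w^(32) = 0 - 1 = -1

Sum = -1


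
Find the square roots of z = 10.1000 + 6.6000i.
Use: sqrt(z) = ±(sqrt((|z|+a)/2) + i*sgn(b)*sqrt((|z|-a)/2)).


|z| = sqrt(102.01+43.56) = 12.0652
sqrt((|z|+a)/2) = sqrt((12.0652+10.1)/2) = sqrt(11.0826) = 3.3291
sqrt((|z|-a)/2) = sqrt((12.0652-10.1)/2) = sqrt(0.9826) = 0.9913

±(3.3291 + 0.9913i) i.e. 3.3291 + 0.9913i and -3.3291 - 0.9913i


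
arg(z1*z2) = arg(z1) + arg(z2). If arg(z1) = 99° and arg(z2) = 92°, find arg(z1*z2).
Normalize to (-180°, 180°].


arg(z1*z2) = 99° + 92° = 191°
Normalized to (-180°, 180°]: -169°

-169°


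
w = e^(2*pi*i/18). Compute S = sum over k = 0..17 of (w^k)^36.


The roots are w_k = w^k with w = e^(2*pi*i/18), and (w^k)^36 = (w^36)^k.
So S = 1 + u + u^2 + ... + u^(17) with u = w^36.
36 = 2*18 + 0, so 36 is a multiple of 18 and u = (w^18)^2 = 1.
Every one of the 18 terms equals 1: S = 18

S = 18


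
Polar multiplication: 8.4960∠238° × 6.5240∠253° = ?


r = 8.4960 * 6.5240 = 55.4279
theta = 238° + 253° = 491° = 131° (mod 360)

55.4279 cis(131°)


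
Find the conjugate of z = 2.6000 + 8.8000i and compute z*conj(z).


z_bar = 2.6000 - 8.8000i
z*z_bar = 2.6^2 + 8.8^2 = 6.76 + 77.44 = 84.2

z_bar = 2.6000 - 8.8000i, z*z_bar = 84.2


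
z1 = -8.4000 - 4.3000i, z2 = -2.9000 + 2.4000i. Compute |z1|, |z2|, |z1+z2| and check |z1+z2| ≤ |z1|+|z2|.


|z1| = sqrt((-8.4)^2 + (-4.3)^2) = sqrt(89.05) = 9.4366
|z2| = sqrt((-2.9)^2 + 2.4^2) = sqrt(14.17) = 3.7643
z1+z2 = -11.3000 - 1.9000i
|z1+z2| = sqrt(131.3) = 11.4586
|z1|+|z2| = 9.4366 + 3.7643 = 13.2009

|z1+z2| = 11.4586 ≤ |z1|+|z2| = 13.2009 (verified)


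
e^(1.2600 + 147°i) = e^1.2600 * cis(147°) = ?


e^1.2600 = 3.5254
cos(147°) = -0.838671
sin(147°) = 0.54464
Real = 3.5254*(-0.838671) = -2.9567
Imag = 3.5254*0.54464 = 1.9201

-2.9567 + 1.9201i


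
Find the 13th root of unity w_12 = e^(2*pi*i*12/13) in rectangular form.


Angle = 360*12/13 = 332.3077°
a = cos(332.3077°) = 0.8855
b = sin(332.3077°) = -0.4647

0.8855 - 0.4647i


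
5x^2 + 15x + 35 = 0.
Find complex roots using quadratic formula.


disc = 15^2 - 4*5*35 = 225 - 700 = -475
sqrt(|disc|) = sqrt(475) = 21.7945
Real part = -15/(2*5) = -1.5000
Imag part = 21.7945/(2*5) = 2.1794

-1.5000 ± 2.1794i


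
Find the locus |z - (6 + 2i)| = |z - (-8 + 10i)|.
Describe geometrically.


Equal distances means the locus is the perpendicular bisector of z1 and z2.
Midpoint = ((6+(-8))/2, (2+10)/2) = (-1.0000, 6.0000)

Perpendicular bisector through (-1.0000, 6.0000)


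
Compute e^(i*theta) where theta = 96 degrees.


cos(96°) = -0.1045
sin(96°) = 0.9945

e^(i*96°) = -0.1045 + 0.9945i


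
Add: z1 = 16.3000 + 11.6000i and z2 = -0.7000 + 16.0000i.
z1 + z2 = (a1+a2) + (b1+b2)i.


Real: 16.3 - 0.7 = 15.6
Imag: 11.6 + 16 = 27.6

15.6000 + 27.6000i


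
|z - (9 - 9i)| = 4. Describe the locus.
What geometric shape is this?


|z - z0| = r is a circle with center z0 and radius r.
Center = (9, -9), radius = 4

Circle with center (9, -9) and radius 4


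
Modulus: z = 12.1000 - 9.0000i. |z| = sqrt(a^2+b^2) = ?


|z| = sqrt(12.1^2 + (-9)^2) = sqrt(146.41 + 81) = sqrt(227.41) = 15.0801

|z| = 15.0801


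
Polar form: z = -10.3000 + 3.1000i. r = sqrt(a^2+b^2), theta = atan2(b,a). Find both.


r = sqrt(106.09+9.61) = sqrt(115.7) = 10.7564
theta = atan2(3.1, -10.3) = 163.2497 degrees

r = 10.7564, theta = 163.2497 degrees


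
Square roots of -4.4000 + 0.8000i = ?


|z| = sqrt(19.36+0.64) = 4.4721
sqrt((|z|+a)/2) = sqrt((4.4721+(-4.4))/2) = sqrt(0.0361) = 0.1899
sqrt((|z|-a)/2) = sqrt((4.4721-(-4.4))/2) = sqrt(4.4361) = 2.1062

±(0.1899 + 2.1062i) i.e. 0.1899 + 2.1062i and -0.1899 - 2.1062i


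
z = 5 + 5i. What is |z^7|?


|z| = sqrt(25+25) = sqrt(50) = 7.0711
|z^7| = |z|^7 = (sqrt(50))^7 = 50^3 * sqrt(50) = 125000*sqrt(50)

|z^7| = 125000*sqrt(50) ≈ 883883.4765


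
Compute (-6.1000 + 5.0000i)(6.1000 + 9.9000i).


Real = -6.1*6.1 - 5*9.9 = -37.21 - 49.5 = -86.71
Imag = -6.1*9.9 + 6.1*5 = -60.39 + 30.5 = -29.89

-86.7100 - 29.8900i


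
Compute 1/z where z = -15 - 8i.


|z|^2 = 225+64 = 289
1/z = (-15 + 8i)/289

1/z = -0.0519 + 0.0277i


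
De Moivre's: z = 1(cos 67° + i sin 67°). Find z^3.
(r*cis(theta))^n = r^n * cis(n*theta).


r^3 = 1^3 = 1
n*theta = 3*67° = 201° = 201° (mod 360)
a = 1*cos(201°) = -0.9336
b = 1*sin(201°) = -0.3584

1 cis(201°) = -0.9336 - 0.3584i
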